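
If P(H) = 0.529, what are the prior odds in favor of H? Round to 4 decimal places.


Prior odds = P(H) / (1 - P(H))
= 0.529 / 0.471
= 1.1231

1.1231


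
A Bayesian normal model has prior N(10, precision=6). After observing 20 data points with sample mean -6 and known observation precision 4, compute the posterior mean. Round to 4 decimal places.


Posterior mean = (prior_precision * prior_mean + n * data_precision * data_mean) / (prior_precision + n * data_precision)
Numerator = 6*10 + 20*4*-6 = -420
Denominator = 6 + 20*4 = 86
Posterior mean = -4.8837

-4.8837


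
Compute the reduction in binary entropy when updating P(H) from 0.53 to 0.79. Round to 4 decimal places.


H_before = -p*log2(p) - (1-p)*log2(1-p) for p=0.53: 0.9974
H_after for p=0.79: 0.7415
Reduction = 0.9974 - 0.7415 = 0.2559

0.2559


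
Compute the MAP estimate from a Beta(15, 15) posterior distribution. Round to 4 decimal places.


MAP = mode of Beta distribution
= (alpha - 1)/(alpha + beta - 2)
= (15-1)/(15+15-2)
= 14/28 = 0.5

0.5


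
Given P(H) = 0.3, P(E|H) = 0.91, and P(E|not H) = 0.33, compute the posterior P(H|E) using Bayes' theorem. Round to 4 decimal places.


By Bayes' theorem: P(H|E) = P(E|H)*P(H) / P(E)
P(E) = P(E|H)*P(H) + P(E|not H)*P(not H)
P(E) = 0.91*0.3 + 0.33*0.7 = 0.504
P(H|E) = 0.91*0.3 / 0.504 = 0.5417

0.5417


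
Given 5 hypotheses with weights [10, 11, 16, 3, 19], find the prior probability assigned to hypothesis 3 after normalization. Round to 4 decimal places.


To normalize, divide each weight by the sum of all weights.
Sum = 59
Prior(H3) = 16/59 = 0.2712

0.2712


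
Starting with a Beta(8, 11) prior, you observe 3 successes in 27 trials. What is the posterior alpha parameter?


For a Beta-Binomial conjugate model:
Posterior alpha = prior alpha + number of successes
= 8 + 3 = 11

11


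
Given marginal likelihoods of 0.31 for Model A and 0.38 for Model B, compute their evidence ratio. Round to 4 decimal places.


Ratio = ML(A) / ML(B) = 0.31/0.38
= 0.8158

0.8158


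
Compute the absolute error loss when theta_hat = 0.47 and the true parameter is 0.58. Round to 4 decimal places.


L = |theta_hat - theta_true|
= |0.47 - 0.58| = 0.11

0.11


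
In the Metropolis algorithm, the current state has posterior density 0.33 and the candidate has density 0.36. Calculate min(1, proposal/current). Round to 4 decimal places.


Ratio = 0.36/0.33 = 1.0909
Acceptance probability = min(1, 1.0909)
= 1.0

1.0


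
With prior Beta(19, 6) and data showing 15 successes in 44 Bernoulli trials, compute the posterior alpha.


Conjugate update: alpha_posterior = alpha_prior + k
= 19 + 15 = 34

34


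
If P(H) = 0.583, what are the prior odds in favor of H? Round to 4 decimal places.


Prior odds = P(H) / (1 - P(H))
= 0.583 / 0.417
= 1.3981

1.3981


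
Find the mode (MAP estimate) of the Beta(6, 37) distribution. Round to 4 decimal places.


For Beta(a,b) with a,b > 1:
Mode = (a-1)/(a+b-2) = (6-1)/(43-2)
= 5/41 = 0.122

0.122


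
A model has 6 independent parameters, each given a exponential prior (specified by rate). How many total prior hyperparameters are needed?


Each exponential prior needs 1 hyperparameter (rate).
Total = 1 * 6 = 6

6


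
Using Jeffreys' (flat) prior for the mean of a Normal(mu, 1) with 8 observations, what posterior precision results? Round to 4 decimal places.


Flat prior means prior precision is 0.
Posterior precision = n / sigma^2 = 8/1 = 8.0

8.0


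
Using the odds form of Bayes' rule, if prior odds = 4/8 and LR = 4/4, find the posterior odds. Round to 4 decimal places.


Bayes' rule in odds form: posterior odds = prior odds * LR
= (4 * 4) / (8 * 4)
= 16/32 = 0.5

0.5


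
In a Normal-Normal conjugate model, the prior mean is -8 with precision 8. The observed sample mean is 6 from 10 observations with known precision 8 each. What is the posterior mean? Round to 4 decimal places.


Posterior precision = tau0 + n*tau = 8 + 10*8 = 88
Posterior mean = (tau0*mu0 + n*tau*xbar) / posterior_precision
= (8*-8 + 10*8*6) / 88
= 416 / 88 = 4.7273

4.7273


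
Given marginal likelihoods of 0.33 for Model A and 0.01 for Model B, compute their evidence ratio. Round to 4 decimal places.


Ratio = ML(A) / ML(B) = 0.33/0.01
= 33.0

33.0


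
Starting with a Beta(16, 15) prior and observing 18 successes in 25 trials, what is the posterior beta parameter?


Posterior beta = prior beta + failures
Failures = 25 - 18 = 7
beta_post = 15 + 7 = 22

22


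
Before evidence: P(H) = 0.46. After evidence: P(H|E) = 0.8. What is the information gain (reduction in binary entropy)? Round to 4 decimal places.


Prior entropy = 0.9954
Posterior entropy = 0.7219
Information gain = 0.9954 - 0.7219 = 0.2735

0.2735


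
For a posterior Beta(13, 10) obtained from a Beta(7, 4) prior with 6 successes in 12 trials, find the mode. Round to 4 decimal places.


Mode = (alpha - 1) / (alpha + beta - 2)
= 12 / 21
= 0.5714

0.5714


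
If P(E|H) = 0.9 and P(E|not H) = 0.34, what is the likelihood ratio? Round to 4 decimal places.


Likelihood ratio = P(E|H) / P(E|not H)
= 0.9 / 0.34
= 2.6471

2.6471


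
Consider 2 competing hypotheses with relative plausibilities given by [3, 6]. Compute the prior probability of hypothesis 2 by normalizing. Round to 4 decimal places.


Sum of weights = 3 + 6 = 9
Normalized prior for H2 = 6 / 9
= 0.6667

0.6667


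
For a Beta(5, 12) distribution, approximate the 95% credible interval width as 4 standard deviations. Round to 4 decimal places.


Variance of Beta(a,b) = ab / ((a+b)^2 * (a+b+1))
= 5*12 / ((17)^2 * 18)
= 0.0115
SD = sqrt(0.0115) = 0.1074
Width = 4 * SD = 0.4296

0.4296


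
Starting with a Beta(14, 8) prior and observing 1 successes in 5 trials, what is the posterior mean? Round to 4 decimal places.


Posterior parameters: alpha = 14 + 1 = 15
beta = 8 + 4 = 12
Posterior mean = alpha / (alpha + beta) = 15 / 27
= 0.5556

0.5556


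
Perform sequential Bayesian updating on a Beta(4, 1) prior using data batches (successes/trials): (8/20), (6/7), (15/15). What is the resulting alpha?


Accumulate successes: 29
Posterior alpha = prior alpha + sum of successes
= 4 + 29 = 33

33


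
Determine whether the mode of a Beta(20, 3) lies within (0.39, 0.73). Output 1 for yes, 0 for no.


First find the mode: (a-1)/(a+b-2) = 0.9048
Is 0.9048 in (0.39, 0.73)? 0

0


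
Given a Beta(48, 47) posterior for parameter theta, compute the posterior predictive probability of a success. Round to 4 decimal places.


For a Beta-Bernoulli model, the predictive probability is the mean:
P(success) = 48/(48+47) = 48/95 = 0.5053

0.5053


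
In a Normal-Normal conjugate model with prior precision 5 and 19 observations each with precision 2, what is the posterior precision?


Posterior precision = prior precision + n * observation precision
= 5 + 19 * 2
= 5 + 38 = 43

43


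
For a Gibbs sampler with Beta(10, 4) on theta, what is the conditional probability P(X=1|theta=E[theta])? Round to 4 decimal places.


E[theta] = 10/(10+4) = 0.7143
P(X=1|theta) = theta = 0.7143

0.7143


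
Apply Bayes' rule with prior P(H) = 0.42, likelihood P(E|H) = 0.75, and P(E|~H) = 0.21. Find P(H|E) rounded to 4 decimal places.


Step 1: Compute marginal P(E) = P(E|H)P(H) + P(E|~H)P(~H)
= 0.75*0.42 + 0.21*0.58 = 0.4368
Step 2: P(H|E) = P(E|H)P(H)/P(E) = 0.315/0.4368
= 0.7212

0.7212


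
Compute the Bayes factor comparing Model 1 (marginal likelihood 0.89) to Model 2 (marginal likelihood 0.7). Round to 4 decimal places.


BF12 = marginal likelihood of M1 / marginal likelihood of M2
= 0.89/0.7
= 1.2714

1.2714


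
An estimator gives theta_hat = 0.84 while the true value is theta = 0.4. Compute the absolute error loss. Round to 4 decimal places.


The absolute error loss is |theta_hat - theta|
= |0.84 - 0.4|
= 0.44

0.44


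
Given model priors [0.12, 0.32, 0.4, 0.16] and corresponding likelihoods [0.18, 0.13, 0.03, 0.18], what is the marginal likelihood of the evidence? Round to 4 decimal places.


P(E) = sum_i P(M_i) P(E|M_i)
= 0.0216 + 0.0416 + 0.012 + 0.0288
= 0.104

0.104


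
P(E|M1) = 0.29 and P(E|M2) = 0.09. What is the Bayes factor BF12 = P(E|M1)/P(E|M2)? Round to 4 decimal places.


Bayes factor BF12 = P(E|M1) / P(E|M2)
= 0.29 / 0.09
= 3.2222

3.2222


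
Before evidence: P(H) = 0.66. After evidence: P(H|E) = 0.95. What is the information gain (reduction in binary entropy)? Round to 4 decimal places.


Prior entropy = 0.9248
Posterior entropy = 0.2864
Information gain = 0.9248 - 0.2864 = 0.6384

0.6384


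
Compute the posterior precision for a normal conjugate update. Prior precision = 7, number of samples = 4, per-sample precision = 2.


tau_post = tau_0 + n * tau
= 7 + 4 * 2 = 15

15


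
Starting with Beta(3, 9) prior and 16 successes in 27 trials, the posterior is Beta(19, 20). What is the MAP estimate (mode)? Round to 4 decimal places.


The mode of Beta(a, b) when a > 1 and b > 1 is (a-1)/(a+b-2)
= (19 - 1) / (19 + 20 - 2)
= 18 / 37
= 0.4865

0.4865


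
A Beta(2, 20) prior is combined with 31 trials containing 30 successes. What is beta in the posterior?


In conjugate updating:
beta_posterior = beta_prior + (n - k)
= 20 + (31 - 30)
= 20 + 1 = 21

21


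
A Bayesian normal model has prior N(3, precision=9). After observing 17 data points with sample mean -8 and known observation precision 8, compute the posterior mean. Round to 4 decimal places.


Posterior mean = (prior_precision * prior_mean + n * data_precision * data_mean) / (prior_precision + n * data_precision)
Numerator = 9*3 + 17*8*-8 = -1061
Denominator = 9 + 17*8 = 145
Posterior mean = -7.3172

-7.3172


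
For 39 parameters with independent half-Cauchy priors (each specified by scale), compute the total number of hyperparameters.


A half-Cauchy prior has 1 hyperparameter per parameter.
Total = 39 * 1 = 39

39


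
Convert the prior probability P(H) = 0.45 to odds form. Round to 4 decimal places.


P(not H) = 1 - 0.45 = 0.55
Odds = 0.45 / 0.55 = 0.8182

0.8182


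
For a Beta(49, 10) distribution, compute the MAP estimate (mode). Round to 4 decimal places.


MAP = mode = (a-1)/(a+b-2)
= (49-1)/(49+10-2)
= 48/57 = 0.8421

0.8421


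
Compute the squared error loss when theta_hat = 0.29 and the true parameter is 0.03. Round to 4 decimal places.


L = (theta_hat - theta_true)^2
= (0.29 - 0.03)^2
= 0.26^2 = 0.0676

0.0676


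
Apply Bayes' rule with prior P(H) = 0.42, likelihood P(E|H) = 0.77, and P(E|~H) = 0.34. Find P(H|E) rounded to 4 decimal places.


Step 1: Compute marginal P(E) = P(E|H)P(H) + P(E|~H)P(~H)
= 0.77*0.42 + 0.34*0.58 = 0.5206
Step 2: P(H|E) = P(E|H)P(H)/P(E) = 0.3234/0.5206
= 0.6212

0.6212


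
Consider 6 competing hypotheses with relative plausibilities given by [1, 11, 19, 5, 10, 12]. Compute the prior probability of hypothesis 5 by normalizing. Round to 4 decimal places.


Sum of weights = 1 + 11 + 19 + 5 + 10 + 12 = 58
Normalized prior for H5 = 10 / 58
= 0.1724

0.1724


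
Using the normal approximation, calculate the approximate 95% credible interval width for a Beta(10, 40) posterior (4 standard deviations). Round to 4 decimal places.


Var(Beta) = 10*40/(50^2 * 51) = 0.0031
SD = 0.056
Width ~ 4*SD = 0.224

0.224


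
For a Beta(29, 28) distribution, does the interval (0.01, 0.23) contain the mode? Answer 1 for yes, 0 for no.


Mode of Beta(a,b) = (a-1)/(a+b-2)
= (29-1)/(29+28-2) = 0.5091
Check: 0.01 <= 0.5091 <= 0.23?
Result: 0

0


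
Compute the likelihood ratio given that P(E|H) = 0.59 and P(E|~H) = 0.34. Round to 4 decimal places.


LR = P(E|H) / P(E|~H)
= 0.59 / 0.34 = 1.7353

1.7353


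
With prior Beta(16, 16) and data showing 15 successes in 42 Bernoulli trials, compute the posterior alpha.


Conjugate update: alpha_posterior = alpha_prior + k
= 16 + 15 = 31

31


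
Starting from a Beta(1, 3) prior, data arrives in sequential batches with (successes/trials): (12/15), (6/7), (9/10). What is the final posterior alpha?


In sequential Bayesian updating, we sum all successes.
Total successes = 27
Final alpha = 1 + 27 = 28

28


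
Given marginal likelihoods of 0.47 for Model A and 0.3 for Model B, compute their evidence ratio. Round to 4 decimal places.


Ratio = ML(A) / ML(B) = 0.47/0.3
= 1.5667

1.5667


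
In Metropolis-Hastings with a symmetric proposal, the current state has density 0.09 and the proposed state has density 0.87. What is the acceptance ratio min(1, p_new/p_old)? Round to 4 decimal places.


Ratio = p_new / p_old = 0.87 / 0.09 = 9.6667
Acceptance = min(1, 9.6667) = 1.0

1.0


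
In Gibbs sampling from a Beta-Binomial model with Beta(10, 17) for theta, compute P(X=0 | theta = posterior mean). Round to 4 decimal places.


Posterior mean = alpha/(alpha+beta) = 10/27 = 0.3704
P(X=0|theta=mean) = 1 - theta = 0.6296

0.6296


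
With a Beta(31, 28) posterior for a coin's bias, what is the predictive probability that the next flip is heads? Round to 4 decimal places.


The predictive probability equals the posterior mean.
P(next = heads) = alpha / (alpha + beta)
= 31 / 59 = 0.5254

0.5254


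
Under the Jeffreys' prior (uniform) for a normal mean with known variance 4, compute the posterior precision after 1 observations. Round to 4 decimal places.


Prior precision = 0 (flat prior).
Post. prec. = 0 + n/var = 1/4 = 0.25

0.25


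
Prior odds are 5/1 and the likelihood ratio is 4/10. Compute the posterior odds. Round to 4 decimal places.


Posterior odds = prior odds * likelihood ratio
= (5/1) * (4/10)
= 20 / 10
= 2.0

2.0


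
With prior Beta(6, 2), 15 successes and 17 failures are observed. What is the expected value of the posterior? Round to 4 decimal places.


Posterior = Beta(21, 19)
E[theta] = alpha/(alpha+beta)
= 21/40 = 0.525

0.525


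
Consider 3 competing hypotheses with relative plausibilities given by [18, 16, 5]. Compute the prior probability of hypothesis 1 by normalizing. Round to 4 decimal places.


Sum of weights = 18 + 16 + 5 = 39
Normalized prior for H1 = 18 / 39
= 0.4615

0.4615


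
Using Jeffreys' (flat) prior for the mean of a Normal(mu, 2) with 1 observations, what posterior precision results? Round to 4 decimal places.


Flat prior means prior precision is 0.
Posterior precision = n / sigma^2 = 1/2 = 0.5

0.5


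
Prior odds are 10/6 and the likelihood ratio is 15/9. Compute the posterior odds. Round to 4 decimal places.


Posterior odds = prior odds * likelihood ratio
= (10/6) * (15/9)
= 150 / 54
= 2.7778

2.7778


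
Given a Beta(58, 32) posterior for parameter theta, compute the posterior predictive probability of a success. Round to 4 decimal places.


For a Beta-Bernoulli model, the predictive probability is the mean:
P(success) = 58/(58+32) = 58/90 = 0.6444

0.6444


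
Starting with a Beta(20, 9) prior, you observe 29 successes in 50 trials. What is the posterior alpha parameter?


For a Beta-Binomial conjugate model:
Posterior alpha = prior alpha + number of successes
= 20 + 29 = 49

49


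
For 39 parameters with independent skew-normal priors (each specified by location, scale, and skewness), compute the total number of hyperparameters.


A skew-normal prior has 3 hyperparameters per parameter.
Total = 39 * 3 = 117

117


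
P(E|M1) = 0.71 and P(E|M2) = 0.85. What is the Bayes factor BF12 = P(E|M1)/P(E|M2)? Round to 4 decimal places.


Bayes factor BF12 = P(E|M1) / P(E|M2)
= 0.71 / 0.85
= 0.8353

0.8353


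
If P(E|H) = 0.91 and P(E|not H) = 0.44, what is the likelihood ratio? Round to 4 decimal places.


Likelihood ratio = P(E|H) / P(E|not H)
= 0.91 / 0.44
= 2.0682

2.0682


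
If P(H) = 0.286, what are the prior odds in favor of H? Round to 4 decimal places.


Prior odds = P(H) / (1 - P(H))
= 0.286 / 0.714
= 0.4006

0.4006


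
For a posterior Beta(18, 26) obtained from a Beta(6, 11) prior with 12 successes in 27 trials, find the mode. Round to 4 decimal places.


Mode = (alpha - 1) / (alpha + beta - 2)
= 17 / 42
= 0.4048

0.4048


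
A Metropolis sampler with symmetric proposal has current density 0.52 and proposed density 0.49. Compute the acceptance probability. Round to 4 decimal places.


For symmetric proposals, acceptance = min(1, pi(x*)/pi(x))
= min(1, 0.49/0.52)
= min(1, 0.9423) = 0.9423

0.9423


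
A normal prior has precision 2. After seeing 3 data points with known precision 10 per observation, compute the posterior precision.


In the conjugate normal model, precisions add:
tau_posterior = tau_prior + n * tau_data
= 2 + 3*10 = 32

32


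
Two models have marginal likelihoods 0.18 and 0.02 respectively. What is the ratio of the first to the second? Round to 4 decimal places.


Evidence ratio = 0.18 / 0.02
= 9.0

9.0


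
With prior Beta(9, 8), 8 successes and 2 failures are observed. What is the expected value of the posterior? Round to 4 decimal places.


Posterior = Beta(17, 10)
E[theta] = alpha/(alpha+beta)
= 17/27 = 0.6296

0.6296


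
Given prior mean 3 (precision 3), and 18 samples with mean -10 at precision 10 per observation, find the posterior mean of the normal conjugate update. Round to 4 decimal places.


The posterior mean is a precision-weighted average of prior and data.
Post. prec. = 3 + 180 = 183
Post. mean = (9 + -1800)/183 = -1791/183 = -9.7869

-9.7869


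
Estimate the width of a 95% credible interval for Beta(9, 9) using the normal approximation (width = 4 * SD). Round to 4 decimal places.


For Beta(a,b): Var = ab/((a+b)^2(a+b+1))
Var = 0.0132, SD = 0.1147
Approximate 95% CI width = 4 * 0.1147 = 0.4588

0.4588


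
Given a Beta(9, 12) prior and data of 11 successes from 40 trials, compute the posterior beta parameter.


Number of failures = 40 - 11 = 29
Posterior beta = 12 + 29 = 41

41


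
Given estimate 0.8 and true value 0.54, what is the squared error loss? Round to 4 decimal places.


Squared error = (estimate - true)^2
Difference = 0.26
Loss = 0.26^2 = 0.0676

0.0676


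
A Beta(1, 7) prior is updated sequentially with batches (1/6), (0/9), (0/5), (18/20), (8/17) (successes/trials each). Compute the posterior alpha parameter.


Sequential conjugate updating is equivalent to a single batch update.
Total successes across all batches = 27
alpha_posterior = alpha_prior + total_successes = 1 + 27
= 28

28


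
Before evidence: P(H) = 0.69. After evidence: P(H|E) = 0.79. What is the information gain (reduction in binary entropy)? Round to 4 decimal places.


Prior entropy = 0.8932
Posterior entropy = 0.7415
Information gain = 0.8932 - 0.7415 = 0.1517

0.1517


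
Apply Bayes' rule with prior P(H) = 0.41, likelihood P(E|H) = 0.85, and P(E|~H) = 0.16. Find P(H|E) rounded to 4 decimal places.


Step 1: Compute marginal P(E) = P(E|H)P(H) + P(E|~H)P(~H)
= 0.85*0.41 + 0.16*0.59 = 0.4429
Step 2: P(H|E) = P(E|H)P(H)/P(E) = 0.3485/0.4429
= 0.7869

0.7869


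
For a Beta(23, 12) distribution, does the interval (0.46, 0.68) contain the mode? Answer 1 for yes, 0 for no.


Mode of Beta(a,b) = (a-1)/(a+b-2)
= (23-1)/(23+12-2) = 0.6667
Check: 0.46 <= 0.6667 <= 0.68?
Result: 1

1


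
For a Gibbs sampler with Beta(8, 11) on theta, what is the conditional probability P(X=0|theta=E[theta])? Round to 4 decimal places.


E[theta] = 8/(8+11) = 0.4211
P(X=0|theta) = 1 - theta = 0.5789

0.5789


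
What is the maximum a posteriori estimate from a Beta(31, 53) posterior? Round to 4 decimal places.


The MAP estimate equals the mode of the distribution.
Mode of Beta(a,b) = (a-1)/(a+b-2)
= 30/82
= 0.3659

0.3659


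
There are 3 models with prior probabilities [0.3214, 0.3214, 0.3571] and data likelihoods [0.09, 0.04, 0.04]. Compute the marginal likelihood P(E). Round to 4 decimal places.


P(E) = sum over models of P(M_i) * P(E|M_i)
= 0.3214*0.09 + 0.3214*0.04 + 0.3571*0.04
= 0.0561

0.0561


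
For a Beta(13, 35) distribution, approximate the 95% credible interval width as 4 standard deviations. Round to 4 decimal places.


Variance of Beta(a,b) = ab / ((a+b)^2 * (a+b+1))
= 13*35 / ((48)^2 * 49)
= 0.004
SD = sqrt(0.004) = 0.0635
Width = 4 * SD = 0.2539

0.2539


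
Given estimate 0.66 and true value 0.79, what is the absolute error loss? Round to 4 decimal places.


Absolute error = |estimate - true|
= |-0.13| = 0.13

0.13


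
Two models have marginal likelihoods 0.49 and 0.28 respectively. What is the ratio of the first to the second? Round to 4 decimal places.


Evidence ratio = 0.49 / 0.28
= 1.75

1.75


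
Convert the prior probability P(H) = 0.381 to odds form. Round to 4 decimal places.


P(not H) = 1 - 0.381 = 0.619
Odds = 0.381 / 0.619 = 0.6155

0.6155


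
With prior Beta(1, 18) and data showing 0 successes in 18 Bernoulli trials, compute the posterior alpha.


Conjugate update: alpha_posterior = alpha_prior + k
= 1 + 0 = 1

1


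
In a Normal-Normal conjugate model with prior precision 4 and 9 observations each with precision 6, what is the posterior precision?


Posterior precision = prior precision + n * observation precision
= 4 + 9 * 6
= 4 + 54 = 58

58


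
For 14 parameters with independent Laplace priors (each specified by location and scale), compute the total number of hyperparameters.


A Laplace prior has 2 hyperparameters per parameter.
Total = 14 * 2 = 28

28


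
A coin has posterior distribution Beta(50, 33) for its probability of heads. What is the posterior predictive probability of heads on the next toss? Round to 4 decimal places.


Posterior predictive = E[theta] = alpha/(alpha+beta)
= 50/83
= 0.6024

0.6024


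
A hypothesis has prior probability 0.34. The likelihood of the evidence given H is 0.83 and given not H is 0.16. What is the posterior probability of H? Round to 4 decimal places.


Using Bayes' theorem:
P(E) = 0.34 * 0.83 + 0.66 * 0.16
P(E) = 0.3878
P(H|E) = (0.34 * 0.83) / 0.3878 = 0.7277

0.7277


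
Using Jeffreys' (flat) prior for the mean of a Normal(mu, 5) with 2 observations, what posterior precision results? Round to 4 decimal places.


Flat prior means prior precision is 0.
Posterior precision = n / sigma^2 = 2/5 = 0.4

0.4


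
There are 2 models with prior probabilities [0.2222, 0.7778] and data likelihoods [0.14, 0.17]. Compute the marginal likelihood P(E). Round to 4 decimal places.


P(E) = sum over models of P(M_i) * P(E|M_i)
= 0.2222*0.14 + 0.7778*0.17
= 0.1633

0.1633


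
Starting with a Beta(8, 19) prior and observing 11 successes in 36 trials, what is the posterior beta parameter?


Posterior beta = prior beta + failures
Failures = 36 - 11 = 25
beta_post = 19 + 25 = 44

44


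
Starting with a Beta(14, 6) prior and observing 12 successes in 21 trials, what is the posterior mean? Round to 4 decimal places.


Posterior parameters: alpha = 14 + 12 = 26
beta = 6 + 9 = 15
Posterior mean = alpha / (alpha + beta) = 26 / 41
= 0.6341

0.6341


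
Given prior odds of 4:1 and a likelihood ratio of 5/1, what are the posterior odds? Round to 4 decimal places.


Posterior odds = prior odds * LR
Prior odds = 4/1 = 4.0
LR = 5/1 = 5.0
Posterior odds = 4.0 * 5.0 = 20.0

20.0


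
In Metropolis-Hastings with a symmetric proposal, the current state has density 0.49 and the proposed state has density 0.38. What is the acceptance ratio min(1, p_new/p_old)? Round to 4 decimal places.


Ratio = p_new / p_old = 0.38 / 0.49 = 0.7755
Acceptance = min(1, 0.7755) = 0.7755

0.7755


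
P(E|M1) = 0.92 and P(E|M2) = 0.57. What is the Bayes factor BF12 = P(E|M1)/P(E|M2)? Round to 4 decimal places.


Bayes factor BF12 = P(E|M1) / P(E|M2)
= 0.92 / 0.57
= 1.614

1.614


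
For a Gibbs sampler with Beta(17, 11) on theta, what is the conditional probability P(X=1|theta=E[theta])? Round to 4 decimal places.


E[theta] = 17/(17+11) = 0.6071
P(X=1|theta) = theta = 0.6071

0.6071


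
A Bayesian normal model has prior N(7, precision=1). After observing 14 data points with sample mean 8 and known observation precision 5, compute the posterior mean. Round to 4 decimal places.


Posterior mean = (prior_precision * prior_mean + n * data_precision * data_mean) / (prior_precision + n * data_precision)
Numerator = 1*7 + 14*5*8 = 567
Denominator = 1 + 14*5 = 71
Posterior mean = 7.9859

7.9859


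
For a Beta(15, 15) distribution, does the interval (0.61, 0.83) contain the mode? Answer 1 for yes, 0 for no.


Mode of Beta(a,b) = (a-1)/(a+b-2)
= (15-1)/(15+15-2) = 0.5
Check: 0.61 <= 0.5 <= 0.83?
Result: 0

0


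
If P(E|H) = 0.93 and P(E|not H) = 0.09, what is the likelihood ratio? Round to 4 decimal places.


Likelihood ratio = P(E|H) / P(E|not H)
= 0.93 / 0.09
= 10.3333

10.3333


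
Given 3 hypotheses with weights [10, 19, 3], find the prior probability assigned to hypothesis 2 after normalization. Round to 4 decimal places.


To normalize, divide each weight by the sum of all weights.
Sum = 32
Prior(H2) = 19/32 = 0.5938

0.5938


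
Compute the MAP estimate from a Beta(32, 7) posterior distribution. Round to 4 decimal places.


MAP = mode of Beta distribution
= (alpha - 1)/(alpha + beta - 2)
= (32-1)/(32+7-2)
= 31/37 = 0.8378

0.8378


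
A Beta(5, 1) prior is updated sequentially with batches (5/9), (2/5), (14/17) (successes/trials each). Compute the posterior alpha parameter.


Sequential conjugate updating is equivalent to a single batch update.
Total successes across all batches = 21
alpha_posterior = alpha_prior + total_successes = 5 + 21
= 26

26


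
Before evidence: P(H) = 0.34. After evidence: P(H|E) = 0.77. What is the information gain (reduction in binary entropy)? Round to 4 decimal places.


Prior entropy = 0.9248
Posterior entropy = 0.778
Information gain = 0.9248 - 0.778 = 0.1468

0.1468


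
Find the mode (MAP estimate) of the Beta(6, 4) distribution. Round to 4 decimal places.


For Beta(a,b) with a,b > 1:
Mode = (a-1)/(a+b-2) = (6-1)/(10-2)
= 5/8 = 0.625

0.625


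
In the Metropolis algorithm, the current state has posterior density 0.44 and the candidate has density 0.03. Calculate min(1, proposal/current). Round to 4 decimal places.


Ratio = 0.03/0.44 = 0.0682
Acceptance probability = min(1, 0.0682)
= 0.0682

0.0682


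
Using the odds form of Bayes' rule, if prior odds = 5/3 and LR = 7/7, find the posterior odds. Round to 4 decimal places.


Bayes' rule in odds form: posterior odds = prior odds * LR
= (5 * 7) / (3 * 7)
= 35/21 = 1.6667

1.6667


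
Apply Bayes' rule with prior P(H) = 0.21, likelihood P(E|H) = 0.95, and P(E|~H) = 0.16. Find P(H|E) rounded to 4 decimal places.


Step 1: Compute marginal P(E) = P(E|H)P(H) + P(E|~H)P(~H)
= 0.95*0.21 + 0.16*0.79 = 0.3259
Step 2: P(H|E) = P(E|H)P(H)/P(E) = 0.1995/0.3259
= 0.6122

0.6122


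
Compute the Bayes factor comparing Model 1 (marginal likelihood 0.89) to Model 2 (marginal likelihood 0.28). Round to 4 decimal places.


BF12 = marginal likelihood of M1 / marginal likelihood of M2
= 0.89/0.28
= 3.1786

3.1786


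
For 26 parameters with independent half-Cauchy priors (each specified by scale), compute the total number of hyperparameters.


A half-Cauchy prior has 1 hyperparameter per parameter.
Total = 26 * 1 = 26

26


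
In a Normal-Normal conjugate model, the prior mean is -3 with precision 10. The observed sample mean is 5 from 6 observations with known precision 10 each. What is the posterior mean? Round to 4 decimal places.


Posterior precision = tau0 + n*tau = 10 + 6*10 = 70
Posterior mean = (tau0*mu0 + n*tau*xbar) / posterior_precision
= (10*-3 + 6*10*5) / 70
= 270 / 70 = 3.8571

3.8571


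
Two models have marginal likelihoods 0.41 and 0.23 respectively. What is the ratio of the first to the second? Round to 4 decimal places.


Evidence ratio = 0.41 / 0.23
= 1.7826

1.7826


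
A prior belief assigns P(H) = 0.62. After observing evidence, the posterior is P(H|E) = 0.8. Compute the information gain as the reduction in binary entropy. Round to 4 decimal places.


H(prior) = -0.62*log2(0.62) - 0.38*log2(0.38)
= 0.958
H(post) = -0.8*log2(0.8) - 0.2*log2(0.2)
= 0.7219
IG = 0.958 - 0.7219 = 0.2361

0.2361


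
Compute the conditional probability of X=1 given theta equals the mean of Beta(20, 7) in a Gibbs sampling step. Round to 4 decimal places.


Mean of Beta(20, 7) = 0.7407
P(X=1 | theta=0.7407) = 0.7407

0.7407


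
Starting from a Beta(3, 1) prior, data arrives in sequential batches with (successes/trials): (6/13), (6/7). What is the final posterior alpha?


In sequential Bayesian updating, we sum all successes.
Total successes = 12
Final alpha = 3 + 12 = 15

15


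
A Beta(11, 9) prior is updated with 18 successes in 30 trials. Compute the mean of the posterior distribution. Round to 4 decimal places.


After update: Beta(29, 21)
Mean = 29 / (29 + 21) = 29 / 50
= 0.58

0.58


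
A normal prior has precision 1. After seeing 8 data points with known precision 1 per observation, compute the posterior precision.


In the conjugate normal model, precisions add:
tau_posterior = tau_prior + n * tau_data
= 1 + 8*1 = 9

9


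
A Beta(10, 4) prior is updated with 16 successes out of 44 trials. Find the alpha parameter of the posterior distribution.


In the Beta-Binomial conjugate update:
alpha_post = alpha_prior + successes
= 10 + 16
= 26

26


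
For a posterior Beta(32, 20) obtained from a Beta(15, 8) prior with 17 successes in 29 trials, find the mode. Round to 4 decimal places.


Mode = (alpha - 1) / (alpha + beta - 2)
= 31 / 50
= 0.62

0.62


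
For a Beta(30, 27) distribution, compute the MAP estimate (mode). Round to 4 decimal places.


MAP = mode = (a-1)/(a+b-2)
= (30-1)/(30+27-2)
= 29/55 = 0.5273

0.5273


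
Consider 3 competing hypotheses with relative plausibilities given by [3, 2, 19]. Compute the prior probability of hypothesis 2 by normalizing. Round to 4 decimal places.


Sum of weights = 3 + 2 + 19 = 24
Normalized prior for H2 = 2 / 24
= 0.0833

0.0833


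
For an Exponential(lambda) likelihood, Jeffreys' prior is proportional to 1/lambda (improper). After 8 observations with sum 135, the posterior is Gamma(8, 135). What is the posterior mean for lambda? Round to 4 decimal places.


Posterior = Gamma(n, sum_x) = Gamma(8, 135)
Posterior mean = shape/rate = 8/135
= 0.0593

0.0593


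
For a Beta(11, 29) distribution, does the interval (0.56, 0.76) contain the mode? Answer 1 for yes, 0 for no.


Mode of Beta(a,b) = (a-1)/(a+b-2)
= (11-1)/(11+29-2) = 0.2632
Check: 0.56 <= 0.2632 <= 0.76?
Result: 0

0


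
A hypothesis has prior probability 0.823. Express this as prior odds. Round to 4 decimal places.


Odds = P(H) / P(not H) = 0.823 / 0.177
= 4.6497

4.6497


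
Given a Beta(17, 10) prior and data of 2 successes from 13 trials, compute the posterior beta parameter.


Number of failures = 13 - 2 = 11
Posterior beta = 10 + 11 = 21

21


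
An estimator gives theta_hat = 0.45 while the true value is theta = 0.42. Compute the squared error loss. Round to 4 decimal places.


The squared error loss is (theta_hat - theta)^2
= (0.45 - 0.42)^2
= (0.03)^2 = 0.0009

0.0009


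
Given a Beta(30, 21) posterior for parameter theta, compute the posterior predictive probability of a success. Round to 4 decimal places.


For a Beta-Bernoulli model, the predictive probability is the mean:
P(success) = 30/(30+21) = 30/51 = 0.5882

0.5882


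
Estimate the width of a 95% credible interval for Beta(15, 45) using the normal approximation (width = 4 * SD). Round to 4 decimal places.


For Beta(a,b): Var = ab/((a+b)^2(a+b+1))
Var = 0.0031, SD = 0.0554
Approximate 95% CI width = 4 * 0.0554 = 0.2218

0.2218


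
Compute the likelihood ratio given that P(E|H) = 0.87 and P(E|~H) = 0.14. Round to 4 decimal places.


LR = P(E|H) / P(E|~H)
= 0.87 / 0.14 = 6.2143

6.2143


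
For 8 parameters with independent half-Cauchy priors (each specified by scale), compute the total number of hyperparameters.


A half-Cauchy prior has 1 hyperparameter per parameter.
Total = 8 * 1 = 8

8


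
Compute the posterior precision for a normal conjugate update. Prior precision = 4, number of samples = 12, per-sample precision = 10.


tau_post = tau_0 + n * tau
= 4 + 12 * 10 = 124

124


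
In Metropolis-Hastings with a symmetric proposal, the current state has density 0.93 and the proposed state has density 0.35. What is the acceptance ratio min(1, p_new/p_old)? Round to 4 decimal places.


Ratio = p_new / p_old = 0.35 / 0.93 = 0.3763
Acceptance = min(1, 0.3763) = 0.3763

0.3763


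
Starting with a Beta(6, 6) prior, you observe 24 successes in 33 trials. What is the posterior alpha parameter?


For a Beta-Binomial conjugate model:
Posterior alpha = prior alpha + number of successes
= 6 + 24 = 30

30


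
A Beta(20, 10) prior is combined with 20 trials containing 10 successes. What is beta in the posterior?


In conjugate updating:
beta_posterior = beta_prior + (n - k)
= 10 + (20 - 10)
= 10 + 10 = 20

20


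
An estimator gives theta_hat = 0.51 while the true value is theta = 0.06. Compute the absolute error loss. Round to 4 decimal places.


The absolute error loss is |theta_hat - theta|
= |0.51 - 0.06|
= 0.45

0.45


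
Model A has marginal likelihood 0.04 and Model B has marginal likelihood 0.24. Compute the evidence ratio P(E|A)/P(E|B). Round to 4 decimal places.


Evidence ratio = P(E|A) / P(E|B)
= 0.04 / 0.24
= 0.1667

0.1667


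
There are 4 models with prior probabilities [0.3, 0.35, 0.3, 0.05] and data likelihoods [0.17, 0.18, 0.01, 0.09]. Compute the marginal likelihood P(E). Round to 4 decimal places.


P(E) = sum over models of P(M_i) * P(E|M_i)
= 0.3*0.17 + 0.35*0.18 + 0.3*0.01 + 0.05*0.09
= 0.1215

0.1215


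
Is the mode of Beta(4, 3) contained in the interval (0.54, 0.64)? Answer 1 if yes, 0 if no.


Mode = (a-1)/(a+b-2) = 3/5 = 0.6
Interval: (0.54, 0.64)
Contains mode? 1

1


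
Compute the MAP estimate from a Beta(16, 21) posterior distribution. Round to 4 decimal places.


MAP = mode of Beta distribution
= (alpha - 1)/(alpha + beta - 2)
= (16-1)/(16+21-2)
= 15/35 = 0.4286

0.4286


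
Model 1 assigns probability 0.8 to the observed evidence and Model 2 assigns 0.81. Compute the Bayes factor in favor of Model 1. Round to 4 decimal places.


BF = P(data|M1) / P(data|M2)
= 0.8 / 0.81 = 0.9877

0.9877


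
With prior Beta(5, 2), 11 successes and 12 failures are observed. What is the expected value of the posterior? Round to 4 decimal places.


Posterior = Beta(16, 14)
E[theta] = alpha/(alpha+beta)
= 16/30 = 0.5333

0.5333


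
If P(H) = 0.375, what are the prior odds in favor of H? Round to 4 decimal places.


Prior odds = P(H) / (1 - P(H))
= 0.375 / 0.625
= 0.6

0.6


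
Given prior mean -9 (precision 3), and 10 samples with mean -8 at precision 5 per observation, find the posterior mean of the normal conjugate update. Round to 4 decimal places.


The posterior mean is a precision-weighted average of prior and data.
Post. prec. = 3 + 50 = 53
Post. mean = (-27 + -400)/53 = -427/53 = -8.0566

-8.0566


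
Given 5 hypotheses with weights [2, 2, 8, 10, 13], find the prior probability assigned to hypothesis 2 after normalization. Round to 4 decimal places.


To normalize, divide each weight by the sum of all weights.
Sum = 35
Prior(H2) = 2/35 = 0.0571

0.0571


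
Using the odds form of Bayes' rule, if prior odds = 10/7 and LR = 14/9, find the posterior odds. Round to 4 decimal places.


Bayes' rule in odds form: posterior odds = prior odds * LR
= (10 * 14) / (7 * 9)
= 140/63 = 2.2222

2.2222


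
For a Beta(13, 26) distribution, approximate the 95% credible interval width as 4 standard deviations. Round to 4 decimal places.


Variance of Beta(a,b) = ab / ((a+b)^2 * (a+b+1))
= 13*26 / ((39)^2 * 40)
= 0.0056
SD = sqrt(0.0056) = 0.0745
Width = 4 * SD = 0.2981

0.2981


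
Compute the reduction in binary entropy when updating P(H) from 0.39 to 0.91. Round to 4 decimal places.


H_before = -p*log2(p) - (1-p)*log2(1-p) for p=0.39: 0.9648
H_after for p=0.91: 0.4365
Reduction = 0.9648 - 0.4365 = 0.5283

0.5283


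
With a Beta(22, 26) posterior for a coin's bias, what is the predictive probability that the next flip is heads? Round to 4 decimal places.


The predictive probability equals the posterior mean.
P(next = heads) = alpha / (alpha + beta)
= 22 / 48 = 0.4583

0.4583


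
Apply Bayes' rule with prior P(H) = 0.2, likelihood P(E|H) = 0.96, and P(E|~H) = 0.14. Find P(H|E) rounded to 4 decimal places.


Step 1: Compute marginal P(E) = P(E|H)P(H) + P(E|~H)P(~H)
= 0.96*0.2 + 0.14*0.8 = 0.304
Step 2: P(H|E) = P(E|H)P(H)/P(E) = 0.192/0.304
= 0.6316

0.6316


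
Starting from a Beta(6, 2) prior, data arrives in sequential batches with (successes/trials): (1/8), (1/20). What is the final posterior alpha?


In sequential Bayesian updating, we sum all successes.
Total successes = 2
Final alpha = 6 + 2 = 8

8


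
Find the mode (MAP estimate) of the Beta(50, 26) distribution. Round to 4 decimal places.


For Beta(a,b) with a,b > 1:
Mode = (a-1)/(a+b-2) = (50-1)/(76-2)
= 49/74 = 0.6622

0.6622


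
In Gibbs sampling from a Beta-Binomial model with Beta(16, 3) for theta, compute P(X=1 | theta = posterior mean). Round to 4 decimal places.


Posterior mean = alpha/(alpha+beta) = 16/19 = 0.8421
P(X=1|theta=mean) = theta = 0.8421

0.8421


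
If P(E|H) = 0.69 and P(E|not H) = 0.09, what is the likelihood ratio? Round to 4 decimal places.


Likelihood ratio = P(E|H) / P(E|not H)
= 0.69 / 0.09
= 7.6667

7.6667


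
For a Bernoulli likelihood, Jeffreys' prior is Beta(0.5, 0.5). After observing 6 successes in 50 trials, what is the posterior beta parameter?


Jeffreys' prior for Bernoulli is Beta(0.5, 0.5).
Posterior is Beta(0.5 + k, 0.5 + n - k).
Posterior beta = 0.5 + (n - k) = 0.5 + 44 = 44.5

44.5


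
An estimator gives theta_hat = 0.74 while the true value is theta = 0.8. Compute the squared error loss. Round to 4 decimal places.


The squared error loss is (theta_hat - theta)^2
= (0.74 - 0.8)^2
= (-0.06)^2 = 0.0036

0.0036


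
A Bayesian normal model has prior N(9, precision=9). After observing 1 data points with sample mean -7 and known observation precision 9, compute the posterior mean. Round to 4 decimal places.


Posterior mean = (prior_precision * prior_mean + n * data_precision * data_mean) / (prior_precision + n * data_precision)
Numerator = 9*9 + 1*9*-7 = 18
Denominator = 9 + 1*9 = 18
Posterior mean = 1.0

1.0


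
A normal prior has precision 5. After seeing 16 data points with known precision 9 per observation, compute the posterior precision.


In the conjugate normal model, precisions add:
tau_posterior = tau_prior + n * tau_data
= 5 + 16*9 = 149

149


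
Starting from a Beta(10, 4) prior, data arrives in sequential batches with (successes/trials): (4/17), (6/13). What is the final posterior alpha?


In sequential Bayesian updating, we sum all successes.
Total successes = 10
Final alpha = 10 + 10 = 20

20


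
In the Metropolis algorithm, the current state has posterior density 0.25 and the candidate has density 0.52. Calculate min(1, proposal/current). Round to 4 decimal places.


Ratio = 0.52/0.25 = 2.08
Acceptance probability = min(1, 2.08)
= 1.0

1.0


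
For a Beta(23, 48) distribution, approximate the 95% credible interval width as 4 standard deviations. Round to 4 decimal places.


Variance of Beta(a,b) = ab / ((a+b)^2 * (a+b+1))
= 23*48 / ((71)^2 * 72)
= 0.003
SD = sqrt(0.003) = 0.0552
Width = 4 * SD = 0.2206

0.2206


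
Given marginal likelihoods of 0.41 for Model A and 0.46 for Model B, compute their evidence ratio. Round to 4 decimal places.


Ratio = ML(A) / ML(B) = 0.41/0.46
= 0.8913

0.8913
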